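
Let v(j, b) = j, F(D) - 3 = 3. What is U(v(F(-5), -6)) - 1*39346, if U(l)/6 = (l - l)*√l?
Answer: -39346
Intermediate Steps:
F(D) = 6 (F(D) = 3 + 3 = 6)
U(l) = 0 (U(l) = 6*((l - l)*√l) = 6*(0*√l) = 6*0 = 0)
U(v(F(-5), -6)) - 1*39346 = 0 - 1*39346 = 0 - 39346 = -39346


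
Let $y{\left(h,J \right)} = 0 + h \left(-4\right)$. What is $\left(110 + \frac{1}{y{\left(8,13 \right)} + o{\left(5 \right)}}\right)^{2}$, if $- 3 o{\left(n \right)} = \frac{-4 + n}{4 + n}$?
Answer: $\frac{9048385129}{748225} \approx 12093.0$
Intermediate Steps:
$y{\left(h,J \right)} = - 4 h$ ($y{\left(h,J \right)} = 0 - 4 h = - 4 h$)
$o{\left(n \right)} = - \frac{-4 + n}{3 \left(4 + n\right)}$ ($o{\left(n \right)} = - \frac{\left(-4 + n\right) \frac{1}{4 + n}}{3} = - \frac{\frac{1}{4 + n} \left(-4 + n\right)}{3} = - \frac{-4 + n}{3 \left(4 + n\right)}$)
$\left(110 + \frac{1}{y{\left(8,13 \right)} + o{\left(5 \right)}}\right)^{2} = \left(110 + \frac{1}{\left(-4\right) 8 + \frac{4 - 5}{3 \left(4 + 5\right)}}\right)^{2} = \left(110 + \frac{1}{-32 + \frac{4 - 5}{3 \cdot 9}}\right)^{2} = \left(110 + \frac{1}{-32 + \frac{1}{3} \cdot \frac{1}{9} \left(-1\right)}\right)^{2} = \left(110 + \frac{1}{-32 - \frac{1}{27}}\right)^{2} = \left(110 + \frac{1}{- \frac{865}{27}}\right)^{2} = \left(110 - \frac{27}{865}\right)^{2} = \left(\frac{95123}{865}\right)^{2} = \frac{9048385129}{748225}$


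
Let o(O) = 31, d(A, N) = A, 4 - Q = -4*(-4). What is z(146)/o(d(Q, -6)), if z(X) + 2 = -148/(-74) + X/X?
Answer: 1/31 ≈ 0.032258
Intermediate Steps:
z(X) = 1 (z(X) = -2 + (-148/(-74) + X/X) = -2 + (-148*(-1/74) + 1) = -2 + (2 + 1) = -2 + 3 = 1)
Q = -12 (Q = 4 - (-4)*(-4) = 4 - 1*16 = 4 - 16 = -12)
z(146)/o(d(Q, -6)) = 1/31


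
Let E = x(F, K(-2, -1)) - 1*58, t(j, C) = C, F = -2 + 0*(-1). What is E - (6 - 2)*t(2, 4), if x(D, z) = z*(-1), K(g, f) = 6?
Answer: -80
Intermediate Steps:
F = -2 (F = -2 + 0 = -2)
x(D, z) = -z
E = -64 (E = -1*6 - 1*58 = -6 - 58 = -64)
E - (6 - 2)*t(2, 4) = -64 - (6 - 2)*4 = -64 - 4*4 = -64 - 1*16 = -64 - 16 = -80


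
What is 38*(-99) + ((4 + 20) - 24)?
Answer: -3762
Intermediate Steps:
38*(-99) + ((4 + 20) - 24) = -3762 + (24 - 24) = -3762 + 0 = -3762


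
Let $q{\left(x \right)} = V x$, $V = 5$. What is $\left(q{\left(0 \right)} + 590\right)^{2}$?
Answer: $348100$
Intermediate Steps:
$q{\left(x \right)} = 5 x$
$\left(q{\left(0 \right)} + 590\right)^{2} = \left(5 \cdot 0 + 590\right)^{2} = \left(0 + 590\right)^{2} = 590^{2} = 348100$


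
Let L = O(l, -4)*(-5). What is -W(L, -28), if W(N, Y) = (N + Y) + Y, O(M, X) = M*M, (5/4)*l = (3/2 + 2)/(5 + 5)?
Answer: 7049/125 ≈ 56.392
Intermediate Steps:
l = 7/25 (l = 4*((3/2 + 2)/(5 + 5))/5 = 4*((3*(½) + 2)/10)/5 = 4*((3/2 + 2)*(⅒))/5 = 4*((7/2)*(⅒))/5 = (⅘)*(7/20) = 7/25 ≈ 0.28000)
O(M, X) = M²
L = -49/125 (L = (7/25)²*(-5) = (49/625)*(-5) = -49/125 ≈ -0.39200)
W(N, Y) = N + 2*Y
-W(L, -28) = -(-49/125 + 2*(-28)) = -(-49/125 - 56) = -1*(-7049/125) = 7049/125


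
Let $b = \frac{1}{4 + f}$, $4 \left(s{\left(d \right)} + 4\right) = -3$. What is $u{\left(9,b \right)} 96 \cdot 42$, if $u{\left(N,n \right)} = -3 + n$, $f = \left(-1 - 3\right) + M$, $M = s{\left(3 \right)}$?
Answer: $- \frac{245952}{19} \approx -12945.0$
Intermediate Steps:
$s{\left(d \right)} = - \frac{19}{4}$ ($s{\left(d \right)} = -4 + \frac{1}{4} \left(-3\right) = -4 - \frac{3}{4} = - \frac{19}{4}$)
$M = - \frac{19}{4} \approx -4.75$
$f = - \frac{35}{4}$ ($f = \left(-1 - 3\right) - \frac{19}{4} = -4 - \frac{19}{4} = - \frac{35}{4} \approx -8.75$)
$b = - \frac{4}{19}$ ($b = \frac{1}{4 - \frac{35}{4}} = \frac{1}{- \frac{19}{4}} = - \frac{4}{19} \approx -0.21053$)
$u{\left(9,b \right)} 96 \cdot 42 = \left(-3 - \frac{4}{19}\right) 96 \cdot 42 = \left(- \frac{61}{19}\right) 96 \cdot 42 = \left(- \frac{5856}{19}\right) 42 = - \frac{245952}{19}$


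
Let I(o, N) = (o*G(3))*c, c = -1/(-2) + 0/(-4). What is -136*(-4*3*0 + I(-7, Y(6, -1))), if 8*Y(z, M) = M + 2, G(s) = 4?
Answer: 1904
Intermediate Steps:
c = 1/2 (c = -1*(-1/2) + 0*(-1/4) = 1/2 + 0 = 1/2 ≈ 0.50000)
Y(z, M) = 1/4 + M/8 (Y(z, M) = (M + 2)/8 = (2 + M)/8 = 1/4 + M/8)
I(o, N) = 2*o (I(o, N) = (o*4)*(1/2) = (4*o)*(1/2) = 2*o)
-136*(-4*3*0 + I(-7, Y(6, -1))) = -136*(-4*3*0 + 2*(-7)) = -136*(-12*0 - 14) = -136*(0 - 14) = -136*(-14) = 1904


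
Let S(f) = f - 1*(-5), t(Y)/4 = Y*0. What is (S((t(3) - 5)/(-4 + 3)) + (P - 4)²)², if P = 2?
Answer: 196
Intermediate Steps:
t(Y) = 0 (t(Y) = 4*(Y*0) = 4*0 = 0)
S(f) = 5 + f (S(f) = f + 5 = 5 + f)
(S((t(3) - 5)/(-4 + 3)) + (P - 4)²)² = ((5 + (0 - 5)/(-4 + 3)) + (2 - 4)²)² = ((5 - 5/(-1)) + (-2)²)² = ((5 - 5*(-1)) + 4)² = ((5 + 5) + 4)² = (10 + 4)² = 14² = 196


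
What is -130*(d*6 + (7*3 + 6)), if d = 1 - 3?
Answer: -1950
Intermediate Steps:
d = -2
-130*(d*6 + (7*3 + 6)) = -130*(-2*6 + (7*3 + 6)) = -130*(-12 + (21 + 6)) = -130*(-12 + 27) = -130*15 = -1950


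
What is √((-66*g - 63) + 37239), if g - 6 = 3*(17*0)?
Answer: 2*√9195 ≈ 191.78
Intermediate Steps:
g = 6 (g = 6 + 3*(17*0) = 6 + 3*0 = 6 + 0 = 6)
√((-66*g - 63) + 37239) = √((-66*6 - 63) + 37239) = √((-396 - 63) + 37239) = √(-459 + 37239) = √36780 = 2*√9195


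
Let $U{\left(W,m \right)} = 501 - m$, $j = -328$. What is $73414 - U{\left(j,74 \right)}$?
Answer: $72987$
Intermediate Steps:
$73414 - U{\left(j,74 \right)} = 73414 - \left(501 - 74\right) = 73414 - 427 = 72987$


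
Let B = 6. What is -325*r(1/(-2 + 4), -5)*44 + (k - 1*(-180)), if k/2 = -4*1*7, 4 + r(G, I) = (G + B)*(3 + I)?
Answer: 243224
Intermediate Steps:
r(G, I) = -4 + (3 + I)*(6 + G) (r(G, I) = -4 + (G + 6)*(3 + I) = -4 + (6 + G)*(3 + I) = -4 + (3 + I)*(6 + G))
k = -56 (k = 2*(-4*1*7) = 2*(-4*7) = 2*(-28) = -56)
-325*r(1/(-2 + 4), -5)*44 + (k - 1*(-180)) = -325*(14 + 3/(-2 + 4) + 6*(-5) - 5/(-2 + 4))*44 + (-56 - 1*(-180)) = -325*(14 + 3/2 - 30 - 5/2)*44 + (-56 + 180) = -325*(14 + 3*(½) - 30 + (½)*(-5))*44 + 124 = -325*(14 + 3/2 - 30 - 5/2)*44 + 124 = -(-5525)*44 + 124 = -325*(-748) + 124 = 243100 + 124 = 243224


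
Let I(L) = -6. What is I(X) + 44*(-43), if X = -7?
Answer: -1898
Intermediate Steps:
I(X) + 44*(-43) = -6 + 44*(-43) = -6 - 1892 = -1898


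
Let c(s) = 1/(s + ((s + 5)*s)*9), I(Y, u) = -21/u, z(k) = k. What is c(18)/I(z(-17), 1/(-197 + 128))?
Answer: 1/5425056 ≈ 1.8433e-7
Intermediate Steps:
c(s) = 1/(s + 9*s*(5 + s)) (c(s) = 1/(s + ((5 + s)*s)*9) = 1/(s + (s*(5 + s))*9) = 1/(s + 9*s*(5 + s)))
c(18)/I(z(-17), 1/(-197 + 128)) = (1/(18*(46 + 9*18)))/((-21/(1/(-197 + 128)))) = (1/(18*(46 + 162)))/((-21/(1/(-69)))) = ((1/18)/208)/((-21/(-1/69))) = ((1/18)*(1/208))/((-21*(-69))) = (1/3744)/1449 = (1/3744)*(1/1449) = 1/5425056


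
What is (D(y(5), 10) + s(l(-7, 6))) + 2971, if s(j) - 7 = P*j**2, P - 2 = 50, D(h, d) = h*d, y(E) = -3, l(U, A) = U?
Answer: 5496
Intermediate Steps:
D(h, d) = d*h
P = 52 (P = 2 + 50 = 52)
s(j) = 7 + 52*j**2
(D(y(5), 10) + s(l(-7, 6))) + 2971 = (10*(-3) + (7 + 52*(-7)**2)) + 2971 = (-30 + (7 + 52*49)) + 2971 = (-30 + (7 + 2548)) + 2971 = (-30 + 2555) + 2971 = 2525 + 2971 = 5496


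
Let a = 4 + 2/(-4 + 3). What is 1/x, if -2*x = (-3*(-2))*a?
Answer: -1/6 ≈ -0.16667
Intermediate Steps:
a = 2 (a = 4 + 2/(-1) = 4 - 1*2 = 4 - 2 = 2)
x = -6 (x = -(-3*(-2))*2/2 = -3*2 = -1/2*12 = -6)
1/x = 1/(-6) = -1/6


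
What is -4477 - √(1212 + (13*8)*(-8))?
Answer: -4477 - 2*√95 ≈ -4496.5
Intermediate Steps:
-4477 - √(1212 + (13*8)*(-8)) = -4477 - √(1212 + 104*(-8)) = -4477 - √(1212 - 832) = -4477 - √380 = -4477 - 2*√95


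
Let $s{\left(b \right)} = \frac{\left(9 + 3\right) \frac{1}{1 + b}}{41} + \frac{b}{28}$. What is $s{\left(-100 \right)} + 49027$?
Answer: $\frac{464300864}{9471} \approx 49023.0$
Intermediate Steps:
$s{\left(b \right)} = \frac{b}{28} + \frac{12}{41 \left(1 + b\right)}$ ($s{\left(b \right)} = \frac{12}{1 + b} \frac{1}{41} + b \frac{1}{28} = \frac{12}{41 \left(1 + b\right)} + \frac{b}{28} = \frac{b}{28} + \frac{12}{41 \left(1 + b\right)}$)
$s{\left(-100 \right)} + 49027 = \frac{336 + 41 \left(-100\right) + 41 \left(-100\right)^{2}}{1148 \left(1 - 100\right)} + 49027 = \frac{336 - 4100 + 41 \cdot 10000}{1148 \left(-99\right)} + 49027 = \frac{1}{1148} \left(- \frac{1}{99}\right) \left(336 - 4100 + 410000\right) + 49027 = \frac{1}{1148} \left(- \frac{1}{99}\right) 406236 + 49027 = - \frac{33853}{9471} + 49027 = \frac{464300864}{9471}$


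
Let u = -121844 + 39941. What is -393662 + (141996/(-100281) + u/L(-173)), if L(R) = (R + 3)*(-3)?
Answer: -2237940381547/5682590 ≈ -3.9382e+5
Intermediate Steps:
L(R) = -9 - 3*R (L(R) = (3 + R)*(-3) = -9 - 3*R)
u = -81903
-393662 + (141996/(-100281) + u/L(-173)) = -393662 + (141996/(-100281) - 81903/(-9 - 3*(-173))) = -393662 + (141996*(-1/100281) - 81903/(-9 + 519)) = -393662 + (-47332/33427 - 81903/510) = -393662 + (-47332/33427 - 81903*1/510) = -393662 + (-47332/33427 - 27301/170) = -393662 - 920636967/5682590 = -2237940381547/5682590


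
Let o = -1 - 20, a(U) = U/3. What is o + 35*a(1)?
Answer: -28/3 ≈ -9.3333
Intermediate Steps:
a(U) = U/3 (a(U) = U*(⅓) = U/3)
o = -21
o + 35*a(1) = -21 + 35*((⅓)*1) = -21 + 35*(⅓) = -21 + 35/3 = -28/3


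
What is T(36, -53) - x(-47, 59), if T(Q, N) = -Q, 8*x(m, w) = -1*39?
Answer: -249/8 ≈ -31.125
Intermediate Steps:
x(m, w) = -39/8 (x(m, w) = (-1*39)/8 = (⅛)*(-39) = -39/8)
T(36, -53) - x(-47, 59) = -1*36 - 1*(-39/8) = -36 + 39/8 = -249/8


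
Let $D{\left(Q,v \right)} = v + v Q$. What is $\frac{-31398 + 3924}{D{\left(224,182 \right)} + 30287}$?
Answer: $- \frac{27474}{71237} \approx -0.38567$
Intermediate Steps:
$D{\left(Q,v \right)} = v + Q v$
$\frac{-31398 + 3924}{D{\left(224,182 \right)} + 30287} = \frac{-31398 + 3924}{182 \left(1 + 224\right) + 30287} = - \frac{27474}{182 \cdot 225 + 30287} = - \frac{27474}{40950 + 30287} = - \frac{27474}{71237}$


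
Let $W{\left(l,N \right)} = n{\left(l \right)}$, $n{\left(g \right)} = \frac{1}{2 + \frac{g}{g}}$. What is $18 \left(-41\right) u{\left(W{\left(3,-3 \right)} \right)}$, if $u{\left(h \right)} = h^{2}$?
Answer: $-82$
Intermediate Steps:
$n{\left(g \right)} = \frac{1}{3}$ ($n{\left(g \right)} = \frac{1}{2 + 1} = \frac{1}{3}$)
$W{\left(l,N \right)} = \frac{1}{3}$
$18 \left(-41\right) u{\left(W{\left(3,-3 \right)} \right)} = \frac{18 \left(-41\right)}{9} = \left(-738\right) \frac{1}{9} = -82$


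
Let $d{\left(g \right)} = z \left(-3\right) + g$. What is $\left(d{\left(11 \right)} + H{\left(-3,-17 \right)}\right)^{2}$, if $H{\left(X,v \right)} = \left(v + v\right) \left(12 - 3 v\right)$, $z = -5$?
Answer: $4477456$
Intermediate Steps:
$H{\left(X,v \right)} = 2 v \left(12 - 3 v\right)$
$d{\left(g \right)} = 15 + g$ ($d{\left(g \right)} = \left(-5\right) \left(-3\right) + g = 15 + g$)
$\left(d{\left(11 \right)} + H{\left(-3,-17 \right)}\right)^{2} = \left(\left(15 + 11\right) + 6 \left(-17\right) \left(4 - -17\right)\right)^{2} = \left(26 + 6 \left(-17\right) \left(4 + 17\right)\right)^{2} = \left(26 + 6 \left(-17\right) 21\right)^{2} = \left(26 - 2142\right)^{2} = \left(-2116\right)^{2} = 4477456$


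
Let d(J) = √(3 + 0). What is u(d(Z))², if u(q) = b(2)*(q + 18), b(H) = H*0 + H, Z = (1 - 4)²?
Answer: 1308 + 144*√3 ≈ 1557.4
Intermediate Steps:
Z = 9 (Z = (-3)² = 9)
b(H) = H (b(H) = 0 + H = H)
d(J) = √3
u(q) = 36 + 2*q (u(q) = 2*(q + 18) = 2*(18 + q) = 36 + 2*q)
u(d(Z))² = (36 + 2*√3)²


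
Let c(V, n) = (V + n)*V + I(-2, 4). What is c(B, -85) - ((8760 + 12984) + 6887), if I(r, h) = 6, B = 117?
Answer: -24881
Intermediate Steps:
c(V, n) = 6 + V*(V + n) (c(V, n) = (V + n)*V + 6 = V*(V + n) + 6 = 6 + V*(V + n))
c(B, -85) - ((8760 + 12984) + 6887) = (6 + 117**2 + 117*(-85)) - ((8760 + 12984) + 6887) = (6 + 13689 - 9945) - (21744 + 6887) = 3750 - 1*28631 = 3750 - 28631 = -24881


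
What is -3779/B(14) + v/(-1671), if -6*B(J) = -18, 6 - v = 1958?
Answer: -2102951/1671 ≈ -1258.5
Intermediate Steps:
v = -1952 (v = 6 - 1*1958 = 6 - 1958 = -1952)
B(J) = 3 (B(J) = -1/6*(-18) = 3)
-3779/B(14) + v/(-1671) = -3779/3 - 1952/(-1671) = -3779*1/3 - 1952*(-1/1671) = -3779/3 + 1952/1671 = -2102951/1671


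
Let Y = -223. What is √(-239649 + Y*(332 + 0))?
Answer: I*√313685 ≈ 560.08*I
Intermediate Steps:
√(-239649 + Y*(332 + 0)) = √(-239649 - 223*(332 + 0)) = √(-239649 - 223*332) = √(-239649 - 74036) = √(-313685) = I*√313685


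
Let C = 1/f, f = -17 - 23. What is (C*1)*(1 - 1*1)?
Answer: 0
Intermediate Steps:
f = -40
C = -1/40 (C = 1/(-40) = -1/40 ≈ -0.025000)
(C*1)*(1 - 1*1) = (-1/40*1)*(1 - 1*1) = -(1 - 1)/40 = -1/40*0 = 0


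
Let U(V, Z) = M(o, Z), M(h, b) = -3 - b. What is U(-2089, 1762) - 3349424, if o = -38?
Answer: -3351189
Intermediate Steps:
U(V, Z) = -3 - Z
U(-2089, 1762) - 3349424 = (-3 - 1*1762) - 3349424 = (-3 - 1762) - 3349424 = -1765 - 3349424 = -3351189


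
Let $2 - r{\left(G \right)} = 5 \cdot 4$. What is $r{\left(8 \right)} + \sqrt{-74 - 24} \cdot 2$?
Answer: $-18 + 14 i \sqrt{2} \approx -18.0 + 19.799 i$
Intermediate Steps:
$r{\left(G \right)} = -18$ ($r{\left(G \right)} = 2 - 5 \cdot 4 = 2 - 20 = -18$)
$r{\left(8 \right)} + \sqrt{-74 - 24} \cdot 2 = -18 + \sqrt{-74 - 24} \cdot 2 = -18 + \sqrt{-98} \cdot 2 = -18 + 7 i \sqrt{2} \cdot 2 = -18 + 14 i \sqrt{2}$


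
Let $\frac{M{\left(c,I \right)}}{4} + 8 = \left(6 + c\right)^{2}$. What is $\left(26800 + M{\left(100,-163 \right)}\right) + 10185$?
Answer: $81897$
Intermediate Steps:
$M{\left(c,I \right)} = -32 + 4 \left(6 + c\right)^{2}$
$\left(26800 + M{\left(100,-163 \right)}\right) + 10185 = \left(26800 - \left(32 - 4 \left(6 + 100\right)^{2}\right)\right) + 10185 = \left(26800 - \left(32 - 4 \cdot 106^{2}\right)\right) + 10185 = \left(26800 + \left(-32 + 4 \cdot 11236\right)\right) + 10185 = \left(26800 + \left(-32 + 44944\right)\right) + 10185 = \left(26800 + 44912\right) + 10185 = 71712 + 10185 = 81897$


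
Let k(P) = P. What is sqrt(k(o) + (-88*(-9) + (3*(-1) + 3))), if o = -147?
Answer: sqrt(645) ≈ 25.397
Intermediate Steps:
sqrt(k(o) + (-88*(-9) + (3*(-1) + 3))) = sqrt(-147 + (-88*(-9) + (3*(-1) + 3))) = sqrt(-147 + (792 + (-3 + 3))) = sqrt(-147 + (792 + 0)) = sqrt(-147 + 792) = sqrt(645)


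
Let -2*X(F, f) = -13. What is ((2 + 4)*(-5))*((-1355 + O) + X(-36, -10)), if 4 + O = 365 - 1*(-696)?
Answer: 8745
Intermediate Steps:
X(F, f) = 13/2 (X(F, f) = -1/2*(-13) = 13/2)
O = 1057 (O = -4 + (365 - 1*(-696)) = -4 + (365 + 696) = -4 + 1061 = 1057)
((2 + 4)*(-5))*((-1355 + O) + X(-36, -10)) = ((2 + 4)*(-5))*((-1355 + 1057) + 13/2) = (6*(-5))*(-298 + 13/2) = -30*(-583/2) = 8745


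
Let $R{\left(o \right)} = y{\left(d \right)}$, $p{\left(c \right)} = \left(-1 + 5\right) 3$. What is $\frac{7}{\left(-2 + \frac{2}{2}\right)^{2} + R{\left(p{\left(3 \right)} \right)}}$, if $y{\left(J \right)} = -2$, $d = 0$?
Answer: $-7$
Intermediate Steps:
$p{\left(c \right)} = 12$ ($p{\left(c \right)} = 4 \cdot 3 = 12$)
$R{\left(o \right)} = -2$
$\frac{7}{\left(-2 + \frac{2}{2}\right)^{2} + R{\left(p{\left(3 \right)} \right)}} = \frac{7}{\left(-2 + \frac{2}{2}\right)^{2} - 2} = \frac{7}{\left(-2 + 2 \cdot \frac{1}{2}\right)^{2} - 2} = \frac{7}{\left(-2 + 1\right)^{2} - 2} = \frac{7}{\left(-1\right)^{2} - 2} = \frac{7}{1 - 2} = \frac{7}{-1} = 7 \left(-1\right) = -7$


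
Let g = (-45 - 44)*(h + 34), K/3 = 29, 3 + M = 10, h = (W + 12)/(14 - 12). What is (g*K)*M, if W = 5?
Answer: -4607085/2 ≈ -2.3035e+6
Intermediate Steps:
h = 17/2 (h = (5 + 12)/(14 - 12) = 17/2 ≈ 8.5000)
M = 7 (M = -3 + 10 = 7)
K = 87 (K = 3*29 = 87)
g = -7565/2 (g = (-45 - 44)*(17/2 + 34) = -89*85/2 = -7565/2 ≈ -3782.5)
(g*K)*M = -7565/2*87*7 = -658155/2*7 = -4607085/2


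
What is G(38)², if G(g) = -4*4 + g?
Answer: 484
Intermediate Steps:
G(g) = -16 + g
G(38)² = (-16 + 38)² = 22² = 484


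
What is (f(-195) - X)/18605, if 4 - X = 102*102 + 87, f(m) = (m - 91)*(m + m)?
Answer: 122027/18605 ≈ 6.5588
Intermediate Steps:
f(m) = 2*m*(-91 + m) (f(m) = (-91 + m)*(2*m) = 2*m*(-91 + m))
X = -10487 (X = 4 - (102*102 + 87) = 4 - (10404 + 87) = 4 - 1*10491 = 4 - 10491 = -10487)
(f(-195) - X)/18605 = (2*(-195)*(-91 - 195) - 1*(-10487))/18605 = (2*(-195)*(-286) + 10487)*(1/18605) = (111540 + 10487)*(1/18605) = 122027*(1/18605) = 122027/18605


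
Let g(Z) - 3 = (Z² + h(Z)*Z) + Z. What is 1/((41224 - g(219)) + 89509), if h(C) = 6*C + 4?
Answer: -1/206092 ≈ -4.8522e-6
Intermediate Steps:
h(C) = 4 + 6*C
g(Z) = 3 + Z + Z² + Z*(4 + 6*Z) (g(Z) = 3 + ((Z² + (4 + 6*Z)*Z) + Z) = 3 + ((Z² + Z*(4 + 6*Z)) + Z) = 3 + (Z + Z² + Z*(4 + 6*Z)) = 3 + Z + Z² + Z*(4 + 6*Z))
1/((41224 - g(219)) + 89509) = 1/((41224 - (3 + 5*219 + 7*219²)) + 89509) = 1/((41224 - (3 + 1095 + 7*47961)) + 89509) = 1/((41224 - (3 + 1095 + 335727)) + 89509) = 1/((41224 - 1*336825) + 89509) = 1/((41224 - 336825) + 89509) = 1/(-295601 + 89509) = 1/(-206092) = -1/206092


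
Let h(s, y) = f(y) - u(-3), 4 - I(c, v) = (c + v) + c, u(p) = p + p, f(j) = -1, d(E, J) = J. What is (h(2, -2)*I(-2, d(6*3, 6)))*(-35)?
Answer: -350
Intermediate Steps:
u(p) = 2*p
I(c, v) = 4 - v - 2*c (I(c, v) = 4 - ((c + v) + c) = 4 - (v + 2*c) = 4 + (-v - 2*c) = 4 - v - 2*c)
h(s, y) = 5 (h(s, y) = -1 - 2*(-3) = -1 - 1*(-6) = -1 + 6 = 5)
(h(2, -2)*I(-2, d(6*3, 6)))*(-35) = (5*(4 - 1*6 - 2*(-2)))*(-35) = (5*(4 - 6 + 4))*(-35) = (5*2)*(-35) = 10*(-35) = -350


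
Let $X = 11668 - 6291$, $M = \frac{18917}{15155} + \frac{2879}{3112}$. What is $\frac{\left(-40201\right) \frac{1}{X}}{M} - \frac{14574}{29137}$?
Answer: $- \frac{63275420601961022}{16058787701996901} \approx -3.9402$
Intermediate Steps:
$M = \frac{102500949}{47162360}$ ($M = 18917 \cdot \frac{1}{15155} + 2879 \cdot \frac{1}{3112} = \frac{18917}{15155} + \frac{2879}{3112} = \frac{102500949}{47162360} \approx 2.1734$)
$X = 5377$
$\frac{\left(-40201\right) \frac{1}{X}}{M} - \frac{14574}{29137} = \frac{\left(-40201\right) \frac{1}{5377}}{\frac{102500949}{47162360}} - \frac{14574}{29137} = \left(-40201\right) \frac{1}{5377} \cdot \frac{47162360}{102500949} - \frac{14574}{29137} = \left(- \frac{40201}{5377}\right) \frac{47162360}{102500949} - \frac{14574}{29137} = - \frac{1895974034360}{551147602773} - \frac{14574}{29137} = - \frac{63275420601961022}{16058787701996901}$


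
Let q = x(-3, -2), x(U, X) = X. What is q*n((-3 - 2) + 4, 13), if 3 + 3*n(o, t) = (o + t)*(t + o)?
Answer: -94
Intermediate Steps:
n(o, t) = -1 + (o + t)²/3 (n(o, t) = -1 + ((o + t)*(t + o))/3 = -1 + ((o + t)*(o + t))/3 = -1 + (o + t)²/3)
q = -2
q*n((-3 - 2) + 4, 13) = -2*(-1 + (((-3 - 2) + 4) + 13)²/3) = -2*(-1 + ((-5 + 4) + 13)²/3) = -2*(-1 + (-1 + 13)²/3) = -2*(-1 + (⅓)*12²) = -2*(-1 + (⅓)*144) = -2*(-1 + 48) = -2*47 = -94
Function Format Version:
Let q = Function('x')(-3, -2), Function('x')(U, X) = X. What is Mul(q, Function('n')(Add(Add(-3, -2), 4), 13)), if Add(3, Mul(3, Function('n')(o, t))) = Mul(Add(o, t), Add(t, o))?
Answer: -94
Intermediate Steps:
Function('n')(o, t) = Add(-1, Mul(Rational(1, 3), Pow(Add(o, t), 2))) (Function('n')(o, t) = Add(-1, Mul(Rational(1, 3), Mul(Add(o, t), Add(t, o)))) = Add(-1, Mul(Rational(1, 3), Mul(Add(o, t), Add(o, t)))) = Add(-1, Mul(Rational(1, 3), Pow(Add(o, t), 2))))
q = -2
Mul(q, Function('n')(Add(Add(-3, -2), 4), 13)) = Mul(-2, Add(-1, Mul(Rational(1, 3), Pow(Add(Add(Add(-3, -2), 4), 13), 2)))) = Mul(-2, Add(-1, Mul(Rational(1, 3), Pow(Add(Add(-5, 4), 13), 2)))) = Mul(-2, Add(-1, Mul(Rational(1, 3), Pow(Add(-1, 13), 2)))) = Mul(-2, Add(-1, Mul(Rational(1, 3), Pow(12, 2)))) = Mul(-2, Add(-1, Mul(Rational(1, 3), 144))) = Mul(-2, Add(-1, 48)) = Mul(-2, 47) = -94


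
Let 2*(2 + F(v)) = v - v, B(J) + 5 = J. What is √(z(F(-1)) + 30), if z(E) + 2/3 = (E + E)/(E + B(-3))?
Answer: √6690/15 ≈ 5.4528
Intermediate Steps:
B(J) = -5 + J
F(v) = -2 (F(v) = -2 + (v - v)/2 = -2 + (½)*0 = -2 + 0 = -2)
z(E) = -⅔ + 2*E/(-8 + E) (z(E) = -⅔ + (E + E)/(E + (-5 - 3)) = -⅔ + (2*E)/(E - 8) = -⅔ + (2*E)/(-8 + E) = -⅔ + 2*E/(-8 + E))
√(z(F(-1)) + 30) = √(4*(4 - 2)/(3*(-8 - 2)) + 30) = √((4/3)*2/(-10) + 30) = √((4/3)*(-⅒)*2 + 30) = √(-4/15 + 30) = √(446/15) = √6690/15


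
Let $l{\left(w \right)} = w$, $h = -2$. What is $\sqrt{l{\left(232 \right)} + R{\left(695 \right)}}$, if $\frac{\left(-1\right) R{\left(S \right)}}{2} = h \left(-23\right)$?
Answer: $2 \sqrt{35} \approx 11.832$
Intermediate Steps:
$R{\left(S \right)} = -92$ ($R{\left(S \right)} = - 2 \left(\left(-2\right) \left(-23\right)\right) = \left(-2\right) 46 = -92$)
$\sqrt{l{\left(232 \right)} + R{\left(695 \right)}} = \sqrt{232 - 92} = \sqrt{140} = 2 \sqrt{35}$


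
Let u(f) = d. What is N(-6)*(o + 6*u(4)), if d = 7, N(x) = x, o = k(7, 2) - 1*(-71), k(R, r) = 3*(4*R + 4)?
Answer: -1254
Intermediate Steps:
k(R, r) = 12 + 12*R (k(R, r) = 3*(4 + 4*R) = 12 + 12*R)
o = 167 (o = (12 + 12*7) - 1*(-71) = (12 + 84) + 71 = 96 + 71 = 167)
u(f) = 7
N(-6)*(o + 6*u(4)) = -6*(167 + 6*7) = -6*(167 + 42) = -6*209 = -1254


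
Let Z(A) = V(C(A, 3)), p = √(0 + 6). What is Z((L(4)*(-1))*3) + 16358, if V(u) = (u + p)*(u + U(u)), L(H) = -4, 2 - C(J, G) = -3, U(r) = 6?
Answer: 16413 + 11*√6 ≈ 16440.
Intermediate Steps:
p = √6 ≈ 2.4495
C(J, G) = 5 (C(J, G) = 2 - 1*(-3) = 2 + 3 = 5)
V(u) = (6 + u)*(u + √6) (V(u) = (u + √6)*(u + 6) = (u + √6)*(6 + u) = (6 + u)*(u + √6))
Z(A) = 55 + 11*√6 (Z(A) = 5² + 6*5 + 6*√6 + 5*√6 = 25 + 30 + 6*√6 + 5*√6 = 55 + 11*√6)
Z((L(4)*(-1))*3) + 16358 = (55 + 11*√6) + 16358 = 16413 + 11*√6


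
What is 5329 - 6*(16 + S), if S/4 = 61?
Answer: 3769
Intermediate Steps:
S = 244 (S = 4*61 = 244)
5329 - 6*(16 + S) = 5329 - 6*(16 + 244) = 5329 - 6*260 = 5329 - 1560 = 3769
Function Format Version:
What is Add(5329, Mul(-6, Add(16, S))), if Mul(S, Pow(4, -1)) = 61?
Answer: 3769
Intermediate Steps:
S = 244 (S = Mul(4, 61) = 244)
Add(5329, Mul(-6, Add(16, S))) = Add(5329, Mul(-6, Add(16, 244))) = Add(5329, Mul(-6, 260)) = Add(5329, -1560) = 3769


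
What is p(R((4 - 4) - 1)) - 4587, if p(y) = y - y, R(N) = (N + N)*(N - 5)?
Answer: -4587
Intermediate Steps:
R(N) = 2*N*(-5 + N) (R(N) = (2*N)*(-5 + N) = 2*N*(-5 + N))
p(y) = 0
p(R((4 - 4) - 1)) - 4587 = 0 - 4587 = -4587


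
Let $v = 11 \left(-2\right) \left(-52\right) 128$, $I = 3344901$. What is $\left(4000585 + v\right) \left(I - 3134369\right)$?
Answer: $873079783044$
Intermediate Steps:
$v = 146432$ ($v = \left(-22\right) \left(-52\right) 128 = 1144 \cdot 128 = 146432$)
$\left(4000585 + v\right) \left(I - 3134369\right) = \left(4000585 + 146432\right) \left(3344901 - 3134369\right) = 4147017 \cdot 210532 = 873079783044$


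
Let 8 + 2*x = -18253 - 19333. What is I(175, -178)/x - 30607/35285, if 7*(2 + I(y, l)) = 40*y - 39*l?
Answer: -4518687933/4642765015 ≈ -0.97328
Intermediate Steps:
x = -18797 (x = -4 + (-18253 - 19333)/2 = -4 + (½)*(-37586) = -4 - 18793 = -18797)
I(y, l) = -2 - 39*l/7 + 40*y/7 (I(y, l) = -2 + (40*y - 39*l)/7 = -2 + (-39*l + 40*y)/7 = -2 + (-39*l/7 + 40*y/7) = -2 - 39*l/7 + 40*y/7)
I(175, -178)/x - 30607/35285 = (-2 - 39/7*(-178) + (40/7)*175)/(-18797) - 30607/35285 = (-2 + 6942/7 + 1000)*(-1/18797) - 30607*1/35285 = (13928/7)*(-1/18797) - 30607/35285 = -13928/131579 - 30607/35285 = -4518687933/4642765015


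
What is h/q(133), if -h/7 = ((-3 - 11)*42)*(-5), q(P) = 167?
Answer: -20580/167 ≈ -123.23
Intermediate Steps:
h = -20580 (h = -7*(-3 - 11)*42*(-5) = -7*(-14*42)*(-5) = -(-4116)*(-5) = -7*2940 = -20580)
h/q(133) = -20580/167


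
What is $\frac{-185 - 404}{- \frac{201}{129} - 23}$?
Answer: $\frac{25327}{1056} \approx 23.984$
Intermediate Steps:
$\frac{-185 - 404}{- \frac{201}{129} - 23} = - \frac{589}{\left(-201\right) \frac{1}{129} - 23} = - \frac{589}{- \frac{67}{43} - 23} = - \frac{589}{- \frac{1056}{43}} = \left(-589\right) \left(- \frac{43}{1056}\right) = \frac{25327}{1056}$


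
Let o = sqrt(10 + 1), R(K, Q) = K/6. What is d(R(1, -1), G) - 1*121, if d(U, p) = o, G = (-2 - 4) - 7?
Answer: -121 + sqrt(11) ≈ -117.68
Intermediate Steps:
G = -13 (G = -6 - 7 = -13)
R(K, Q) = K/6 (R(K, Q) = K*(1/6) = K/6)
o = sqrt(11) ≈ 3.3166
d(U, p) = sqrt(11)
d(R(1, -1), G) - 1*121 = sqrt(11) - 1*121 = sqrt(11) - 121 = -121 + sqrt(11)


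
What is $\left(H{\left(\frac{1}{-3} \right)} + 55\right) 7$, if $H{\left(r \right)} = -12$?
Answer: $301$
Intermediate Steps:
$\left(H{\left(\frac{1}{-3} \right)} + 55\right) 7 = \left(-12 + 55\right) 7 = 43 \cdot 7 = 301$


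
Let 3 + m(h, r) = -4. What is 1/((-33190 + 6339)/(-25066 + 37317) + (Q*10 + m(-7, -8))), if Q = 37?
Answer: 12251/4420262 ≈ 0.0027716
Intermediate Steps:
m(h, r) = -7 (m(h, r) = -3 - 4 = -7)
1/((-33190 + 6339)/(-25066 + 37317) + (Q*10 + m(-7, -8))) = 1/((-33190 + 6339)/(-25066 + 37317) + (37*10 - 7)) = 1/(-26851/12251 + (370 - 7)) = 1/(-26851*1/12251 + 363) = 1/(-26851/12251 + 363) = 1/(4420262/12251) = 12251/4420262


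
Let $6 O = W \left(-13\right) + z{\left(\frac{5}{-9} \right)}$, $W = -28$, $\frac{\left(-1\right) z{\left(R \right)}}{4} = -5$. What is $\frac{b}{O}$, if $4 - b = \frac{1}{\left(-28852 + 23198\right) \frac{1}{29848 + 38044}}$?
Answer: $\frac{2057}{8224} \approx 0.25012$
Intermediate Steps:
$z{\left(R \right)} = 20$ ($z{\left(R \right)} = \left(-4\right) \left(-5\right) = 20$)
$b = \frac{4114}{257}$ ($b = 4 - \frac{1}{\left(-28852 + 23198\right) \frac{1}{29848 + 38044}} = 4 - \frac{1}{\left(-5654\right) \frac{1}{67892}} = 4 - \frac{1}{- \frac{257}{3086}} = 4 - - \frac{3086}{257} = 4 + \frac{3086}{257} = \frac{4114}{257} \approx 16.008$)
$O = 64$ ($O = \frac{\left(-28\right) \left(-13\right) + 20}{6} = \frac{364 + 20}{6} = \frac{1}{6} \cdot 384 = 64$)
$\frac{b}{O} = \frac{4114}{257 \cdot 64} = \frac{4114}{257} \cdot \frac{1}{64} = \frac{2057}{8224}$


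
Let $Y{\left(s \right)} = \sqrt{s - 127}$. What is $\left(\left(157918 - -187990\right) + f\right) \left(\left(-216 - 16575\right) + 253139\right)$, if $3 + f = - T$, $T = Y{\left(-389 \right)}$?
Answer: $81753954940 - 472696 i \sqrt{129} \approx 8.1754 \cdot 10^{10} - 5.3688 \cdot 10^{6} i$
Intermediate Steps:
$Y{\left(s \right)} = \sqrt{-127 + s}$
$T = 2 i \sqrt{129}$ ($T = \sqrt{-127 - 389} = \sqrt{-516} = 2 i \sqrt{129} \approx 22.716 i$)
$f = -3 - 2 i \sqrt{129} \approx -3.0 - 22.716 i$
$\left(\left(157918 - -187990\right) + f\right) \left(\left(-216 - 16575\right) + 253139\right) = \left(\left(157918 - -187990\right) - \left(3 + 2 i \sqrt{129}\right)\right) \left(\left(-216 - 16575\right) + 253139\right) = \left(\left(157918 + 187990\right) - \left(3 + 2 i \sqrt{129}\right)\right) \left(\left(-216 - 16575\right) + 253139\right) = \left(345908 - \left(3 + 2 i \sqrt{129}\right)\right) \left(-16791 + 253139\right) = \left(345905 - 2 i \sqrt{129}\right) 236348 = 81753954940 - 472696 i \sqrt{129}$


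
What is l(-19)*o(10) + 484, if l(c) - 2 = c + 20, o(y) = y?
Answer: 514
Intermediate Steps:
l(c) = 22 + c (l(c) = 2 + (c + 20) = 2 + (20 + c) = 22 + c)
l(-19)*o(10) + 484 = (22 - 19)*10 + 484 = 3*10 + 484 = 30 + 484 = 514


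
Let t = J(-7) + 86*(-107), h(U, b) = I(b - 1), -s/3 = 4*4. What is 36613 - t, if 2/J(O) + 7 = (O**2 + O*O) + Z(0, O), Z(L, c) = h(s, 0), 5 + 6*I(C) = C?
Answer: 2061674/45 ≈ 45815.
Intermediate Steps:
I(C) = -5/6 + C/6
s = -48 (s = -12*4 = -3*16 = -48)
h(U, b) = -1 + b/6 (h(U, b) = -5/6 + (b - 1)/6 = -5/6 + (-1 + b)/6 = -5/6 + (-1/6 + b/6) = -1 + b/6)
Z(L, c) = -1 (Z(L, c) = -1 + (1/6)*0 = -1 + 0 = -1)
J(O) = 2/(-8 + 2*O**2) (J(O) = 2/(-7 + ((O**2 + O*O) - 1)) = 2/(-7 + ((O**2 + O**2) - 1)) = 2/(-7 + (2*O**2 - 1)) = 2/(-7 + (-1 + 2*O**2)) = 2/(-8 + 2*O**2))
t = -414089/45 (t = 1/(-4 + (-7)**2) + 86*(-107) = 1/(-4 + 49) - 9202 = 1/45 - 9202 = -414089/45 ≈ -9202.0)
36613 - t = 36613 - 1*(-414089/45) = 36613 + 414089/45 = 2061674/45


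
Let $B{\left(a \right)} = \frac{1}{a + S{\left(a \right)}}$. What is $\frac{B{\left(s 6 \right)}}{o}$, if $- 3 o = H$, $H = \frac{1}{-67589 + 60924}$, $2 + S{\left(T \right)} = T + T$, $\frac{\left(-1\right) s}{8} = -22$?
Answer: $\frac{19995}{3166} \approx 6.3155$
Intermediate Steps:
$s = 176$ ($s = \left(-8\right) \left(-22\right) = 176$)
$S{\left(T \right)} = -2 + 2 T$ ($S{\left(T \right)} = -2 + \left(T + T\right) = -2 + 2 T$)
$H = - \frac{1}{6665}$ ($H = \frac{1}{-6665} = - \frac{1}{6665} \approx -0.00015004$)
$o = \frac{1}{19995}$ ($o = \left(- \frac{1}{3}\right) \left(- \frac{1}{6665}\right) = \frac{1}{19995} \approx 5.0012 \cdot 10^{-5}$)
$B{\left(a \right)} = \frac{1}{-2 + 3 a}$ ($B{\left(a \right)} = \frac{1}{a + \left(-2 + 2 a\right)} = \frac{1}{-2 + 3 a}$)
$\frac{B{\left(s 6 \right)}}{o} = \frac{\frac{1}{\frac{1}{19995}}}{-2 + 3 \cdot 176 \cdot 6} = \frac{1}{-2 + 3 \cdot 1056} \cdot 19995 = \frac{1}{-2 + 3168} \cdot 19995 = \frac{1}{3166} \cdot 19995 = \frac{19995}{3166}$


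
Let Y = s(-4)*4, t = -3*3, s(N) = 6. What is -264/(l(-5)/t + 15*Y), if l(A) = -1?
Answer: -2376/3241 ≈ -0.73311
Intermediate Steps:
t = -9
Y = 24 (Y = 6*4 = 24)
-264/(l(-5)/t + 15*Y) = -264/(-1/(-9) + 15*24) = -264/(-1*(-⅑) + 360) = -264/(⅑ + 360) = -264/3241/9 = -264*9/3241 = -2376/3241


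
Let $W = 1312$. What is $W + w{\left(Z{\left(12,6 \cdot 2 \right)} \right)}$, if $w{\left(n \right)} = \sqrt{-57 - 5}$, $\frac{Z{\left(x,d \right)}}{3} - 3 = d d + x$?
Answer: $1312 + i \sqrt{62} \approx 1312.0 + 7.874 i$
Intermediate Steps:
$Z{\left(x,d \right)} = 9 + 3 x + 3 d^{2}$ ($Z{\left(x,d \right)} = 9 + 3 \left(d d + x\right) = 9 + 3 \left(d^{2} + x\right) = 9 + 3 \left(x + d^{2}\right) = 9 + \left(3 x + 3 d^{2}\right) = 9 + 3 x + 3 d^{2}$)
$w{\left(n \right)} = i \sqrt{62}$ ($w{\left(n \right)} = \sqrt{-62} = i \sqrt{62}$)
$W + w{\left(Z{\left(12,6 \cdot 2 \right)} \right)} = 1312 + i \sqrt{62}$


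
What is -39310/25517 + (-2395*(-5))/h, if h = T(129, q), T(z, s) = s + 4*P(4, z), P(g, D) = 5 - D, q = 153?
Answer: -319049405/8752331 ≈ -36.453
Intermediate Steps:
T(z, s) = 20 + s - 4*z (T(z, s) = s + 4*(5 - z) = s + (20 - 4*z) = 20 + s - 4*z)
h = -343 (h = 20 + 153 - 4*129 = 20 + 153 - 516 = -343)
-39310/25517 + (-2395*(-5))/h = -39310/25517 - 2395*(-5)/(-343) = -39310*1/25517 + 11975*(-1/343) = -39310/25517 - 11975/343 = -319049405/8752331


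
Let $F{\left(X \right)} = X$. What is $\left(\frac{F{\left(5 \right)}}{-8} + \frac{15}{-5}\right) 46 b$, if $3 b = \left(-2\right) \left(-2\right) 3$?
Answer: $-667$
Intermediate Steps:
$b = 4$ ($b = \frac{\left(-2\right) \left(-2\right) 3}{3} = \frac{4 \cdot 3}{3} = \frac{1}{3} \cdot 12 = 4$)
$\left(\frac{F{\left(5 \right)}}{-8} + \frac{15}{-5}\right) 46 b = \left(\frac{5}{-8} + \frac{15}{-5}\right) 46 \cdot 4 = \left(5 \left(- \frac{1}{8}\right) + 15 \left(- \frac{1}{5}\right)\right) 46 \cdot 4 = \left(- \frac{5}{8} - 3\right) 46 \cdot 4 = \left(- \frac{29}{8}\right) 46 \cdot 4 = \left(- \frac{667}{4}\right) 4 = -667$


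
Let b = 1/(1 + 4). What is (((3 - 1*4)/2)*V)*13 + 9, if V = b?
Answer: 77/10 ≈ 7.7000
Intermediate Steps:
b = 1/5 ≈ 0.20000
V = 1/5 ≈ 0.20000
(((3 - 1*4)/2)*V)*13 + 9 = (((3 - 1*4)/2)*(1/5))*13 + 9 = (((3 - 4)*(1/2))*(1/5))*13 + 9 = (-1*1/2*(1/5))*13 + 9 = -1/2*1/5*13 + 9 = -1/10*13 + 9 = -13/10 + 9 = 77/10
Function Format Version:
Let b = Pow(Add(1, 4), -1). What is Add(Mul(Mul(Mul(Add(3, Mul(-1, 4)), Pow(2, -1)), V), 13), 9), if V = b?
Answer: Rational(77, 10) ≈ 7.7000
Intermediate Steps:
b = Rational(1, 5) (b = Pow(5, -1) = Rational(1, 5) ≈ 0.20000)
V = Rational(1, 5) ≈ 0.20000
Add(Mul(Mul(Mul(Add(3, Mul(-1, 4)), Pow(2, -1)), V), 13), 9) = Add(Mul(Mul(Mul(Add(3, Mul(-1, 4)), Pow(2, -1)), Rational(1, 5)), 13), 9) = Add(Mul(Mul(Mul(Add(3, -4), Rational(1, 2)), Rational(1, 5)), 13), 9) = Add(Mul(Mul(Mul(-1, Rational(1, 2)), Rational(1, 5)), 13), 9) = Add(Mul(Mul(Rational(-1, 2), Rational(1, 5)), 13), 9) = Add(Mul(Rational(-1, 10), 13), 9) = Add(Rational(-13, 10), 9) = Rational(77, 10)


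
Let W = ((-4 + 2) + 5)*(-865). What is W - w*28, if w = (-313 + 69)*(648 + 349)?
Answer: 6808909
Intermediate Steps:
w = -243268 (w = -244*997 = -243268)
W = -2595 (W = (-2 + 5)*(-865) = 3*(-865) = -2595)
W - w*28 = -2595 - (-243268)*28 = -2595 - 1*(-6811504) = -2595 + 6811504 = 6808909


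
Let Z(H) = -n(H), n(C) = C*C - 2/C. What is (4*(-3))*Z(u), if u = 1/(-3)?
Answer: 220/3 ≈ 73.333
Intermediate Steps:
n(C) = C² - 2/C
u = -⅓ (u = 1*(-⅓) = -⅓ ≈ -0.33333)
Z(H) = -(-2 + H³)/H
(4*(-3))*Z(u) = (4*(-3))*((2 - (-⅓)³)/(-⅓)) = -(-36)*(2 - 1*(-1/27)) = -(-36)*(2 + 1/27) = -(-36)*55/27 = -12*(-55/9) = 220/3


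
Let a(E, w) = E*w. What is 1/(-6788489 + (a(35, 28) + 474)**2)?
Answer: -1/4674373 ≈ -2.1393e-7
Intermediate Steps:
1/(-6788489 + (a(35, 28) + 474)**2) = 1/(-6788489 + (35*28 + 474)**2) = 1/(-6788489 + (980 + 474)**2) = 1/(-6788489 + 1454**2) = 1/(-6788489 + 2114116) = 1/(-4674373) = -1/4674373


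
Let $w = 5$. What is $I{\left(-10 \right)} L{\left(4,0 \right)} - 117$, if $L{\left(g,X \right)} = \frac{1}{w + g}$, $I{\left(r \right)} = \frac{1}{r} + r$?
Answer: $- \frac{10631}{90} \approx -118.12$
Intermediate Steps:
$I{\left(r \right)} = r + \frac{1}{r}$
$L{\left(g,X \right)} = \frac{1}{5 + g}$
$I{\left(-10 \right)} L{\left(4,0 \right)} - 117 = \frac{-10 + \frac{1}{-10}}{5 + 4} - 117 = \frac{-10 - \frac{1}{10}}{9} - 117 = \left(- \frac{101}{10}\right) \frac{1}{9} - 117 = - \frac{101}{90} - 117 = - \frac{10631}{90}$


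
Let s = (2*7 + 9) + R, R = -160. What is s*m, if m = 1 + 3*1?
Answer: -548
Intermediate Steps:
m = 4 (m = 1 + 3 = 4)
s = -137 (s = (2*7 + 9) - 160 = (14 + 9) - 160 = 23 - 160 = -137)
s*m = -137*4 = -548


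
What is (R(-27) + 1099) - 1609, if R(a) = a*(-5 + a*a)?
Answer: -20058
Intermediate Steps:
R(a) = a*(-5 + a²)
(R(-27) + 1099) - 1609 = (-27*(-5 + (-27)²) + 1099) - 1609 = (-27*(-5 + 729) + 1099) - 1609 = (-27*724 + 1099) - 1609 = (-19548 + 1099) - 1609 = -18449 - 1609 = -20058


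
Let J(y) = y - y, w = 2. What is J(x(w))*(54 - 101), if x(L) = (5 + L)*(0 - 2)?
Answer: 0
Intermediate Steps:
x(L) = -10 - 2*L (x(L) = (5 + L)*(-2) = -10 - 2*L)
J(y) = 0
J(x(w))*(54 - 101) = 0*(54 - 101) = 0*(-47) = 0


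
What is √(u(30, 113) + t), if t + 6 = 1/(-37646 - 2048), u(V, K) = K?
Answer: √168590619358/39694 ≈ 10.344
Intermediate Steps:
t = -238165/39694 (t = -6 + 1/(-37646 - 2048) = -6 + 1/(-39694) = -6 - 1/39694 = -238165/39694 ≈ -6.0000)
√(u(30, 113) + t) = √(113 - 238165/39694) = √(4247257/39694) = √168590619358/39694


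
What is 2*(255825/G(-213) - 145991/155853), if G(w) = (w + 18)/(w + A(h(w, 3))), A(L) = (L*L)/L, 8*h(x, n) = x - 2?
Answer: 5100826740821/8104356 ≈ 6.2939e+5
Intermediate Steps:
h(x, n) = -1/4 + x/8 (h(x, n) = (x - 2)/8 = (-2 + x)/8 = -1/4 + x/8)
A(L) = L (A(L) = L**2/L = L)
G(w) = (18 + w)/(-1/4 + 9*w/8) (G(w) = (w + 18)/(w + (-1/4 + w/8)) = (18 + w)/(-1/4 + 9*w/8))
2*(255825/G(-213) - 145991/155853) = 2*(255825/((8*(18 - 213)/(-2 + 9*(-213)))) - 145991/155853) = 2*(255825/((8*(-195)/(-2 - 1917))) - 145991*1/155853) = 2*(255825/((8*(-195)/(-1919))) - 145991/155853) = 2*(255825/((8*(-1/1919)*(-195))) - 145991/155853) = 2*(255825/(1560/1919) - 145991/155853) = 2*(255825*(1919/1560) - 145991/155853) = 2*(32728545/104 - 145991/155853) = 2*(5100826740821/16208712) = 5100826740821/8104356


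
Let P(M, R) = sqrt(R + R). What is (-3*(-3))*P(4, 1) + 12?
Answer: 12 + 9*sqrt(2) ≈ 24.728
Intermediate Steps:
P(M, R) = sqrt(2)*sqrt(R) (P(M, R) = sqrt(2*R) = sqrt(2)*sqrt(R))
(-3*(-3))*P(4, 1) + 12 = (-3*(-3))*(sqrt(2)*sqrt(1)) + 12 = 9*(sqrt(2)*1) + 12 = 9*sqrt(2) + 12 = 12 + 9*sqrt(2)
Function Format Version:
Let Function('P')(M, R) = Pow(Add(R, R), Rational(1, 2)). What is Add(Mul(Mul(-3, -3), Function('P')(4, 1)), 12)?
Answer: Add(12, Mul(9, Pow(2, Rational(1, 2)))) ≈ 24.728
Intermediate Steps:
Function('P')(M, R) = Mul(Pow(2, Rational(1, 2)), Pow(R, Rational(1, 2))) (Function('P')(M, R) = Pow(Mul(2, R), Rational(1, 2)) = Mul(Pow(2, Rational(1, 2)), Pow(R, Rational(1, 2))))
Add(Mul(Mul(-3, -3), Function('P')(4, 1)), 12) = Add(Mul(Mul(-3, -3), Mul(Pow(2, Rational(1, 2)), Pow(1, Rational(1, 2)))), 12) = Add(Mul(9, Mul(Pow(2, Rational(1, 2)), 1)), 12) = Add(Mul(9, Pow(2, Rational(1, 2))), 12) = Add(12, Mul(9, Pow(2, Rational(1, 2))))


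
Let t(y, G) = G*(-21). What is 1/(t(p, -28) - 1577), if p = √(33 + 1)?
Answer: -1/989 ≈ -0.0010111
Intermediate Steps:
p = √34 ≈ 5.8309
t(y, G) = -21*G
1/(t(p, -28) - 1577) = 1/(-21*(-28) - 1577) = 1/(588 - 1577) = 1/(-989) = -1/989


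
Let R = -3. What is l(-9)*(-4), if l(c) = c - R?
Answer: 24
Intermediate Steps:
l(c) = 3 + c (l(c) = c - 1*(-3) = c + 3 = 3 + c)
l(-9)*(-4) = (3 - 9)*(-4) = -6*(-4) = 24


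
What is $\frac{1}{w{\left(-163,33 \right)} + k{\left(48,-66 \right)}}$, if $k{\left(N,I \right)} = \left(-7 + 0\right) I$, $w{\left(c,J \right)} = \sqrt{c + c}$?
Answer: $\frac{231}{106885} - \frac{i \sqrt{326}}{213770} \approx 0.0021612 - 8.4462 \cdot 10^{-5} i$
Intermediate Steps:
$w{\left(c,J \right)} = \sqrt{2} \sqrt{c}$ ($w{\left(c,J \right)} = \sqrt{2 c} = \sqrt{2} \sqrt{c}$)
$k{\left(N,I \right)} = - 7 I$
$\frac{1}{w{\left(-163,33 \right)} + k{\left(48,-66 \right)}} = \frac{1}{\sqrt{2} \sqrt{-163} - -462} = \frac{1}{\sqrt{2} i \sqrt{163} + 462} = \frac{1}{i \sqrt{326} + 462} = \frac{1}{462 + i \sqrt{326}}$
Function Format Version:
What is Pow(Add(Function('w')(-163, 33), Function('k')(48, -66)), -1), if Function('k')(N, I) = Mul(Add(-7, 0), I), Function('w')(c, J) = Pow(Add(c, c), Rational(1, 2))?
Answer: Add(Rational(231, 106885), Mul(Rational(-1, 213770), I, Pow(326, Rational(1, 2)))) ≈ Add(0.0021612, Mul(-8.4462e-5, I))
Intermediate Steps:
Function('w')(c, J) = Mul(Pow(2, Rational(1, 2)), Pow(c, Rational(1, 2))) (Function('w')(c, J) = Pow(Mul(2, c), Rational(1, 2)) = Mul(Pow(2, Rational(1, 2)), Pow(c, Rational(1, 2))))
Function('k')(N, I) = Mul(-7, I)
Pow(Add(Function('w')(-163, 33), Function('k')(48, -66)), -1) = Pow(Add(Mul(Pow(2, Rational(1, 2)), Pow(-163, Rational(1, 2))), Mul(-7, -66)), -1) = Pow(Add(Mul(Pow(2, Rational(1, 2)), Mul(I, Pow(163, Rational(1, 2)))), 462), -1) = Pow(Add(Mul(I, Pow(326, Rational(1, 2))), 462), -1) = Pow(Add(462, Mul(I, Pow(326, Rational(1, 2)))), -1)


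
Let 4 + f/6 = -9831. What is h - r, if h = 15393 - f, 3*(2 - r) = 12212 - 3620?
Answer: 77265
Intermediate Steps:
f = -59010 (f = -24 + 6*(-9831) = -24 - 58986 = -59010)
r = -2862 (r = 2 - (12212 - 3620)/3 = 2 - ⅓*8592 = 2 - 2864 = -2862)
h = 74403 (h = 15393 - 1*(-59010) = 15393 + 59010 = 74403)
h - r = 74403 - 1*(-2862) = 74403 + 2862 = 77265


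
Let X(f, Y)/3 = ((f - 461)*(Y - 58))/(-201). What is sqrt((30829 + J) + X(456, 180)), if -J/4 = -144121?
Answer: sqrt(2726268927)/67 ≈ 779.31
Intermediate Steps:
J = 576484 (J = -4*(-144121) = 576484)
X(f, Y) = -(-461 + f)*(-58 + Y)/67 (X(f, Y) = 3*(((f - 461)*(Y - 58))/(-201)) = 3*(((-461 + f)*(-58 + Y))*(-1/201)) = 3*(-(-461 + f)*(-58 + Y)/201) = -(-461 + f)*(-58 + Y)/67)
sqrt((30829 + J) + X(456, 180)) = sqrt((30829 + 576484) + (-26738/67 + (58/67)*456 + (461/67)*180 - 1/67*180*456)) = sqrt(607313 + (-26738/67 + 26448/67 + 82980/67 - 82080/67)) = sqrt(607313 + 610/67) = sqrt(40690581/67) = sqrt(2726268927)/67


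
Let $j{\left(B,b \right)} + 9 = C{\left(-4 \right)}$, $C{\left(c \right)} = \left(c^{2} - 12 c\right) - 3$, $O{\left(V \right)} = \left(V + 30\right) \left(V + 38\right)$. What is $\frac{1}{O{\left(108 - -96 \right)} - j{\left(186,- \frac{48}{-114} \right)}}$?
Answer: $\frac{1}{56576} \approx 1.7675 \cdot 10^{-5}$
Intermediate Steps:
$O{\left(V \right)} = \left(30 + V\right) \left(38 + V\right)$
$C{\left(c \right)} = -3 + c^{2} - 12 c$
$j{\left(B,b \right)} = 52$ ($j{\left(B,b \right)} = -9 - \left(-45 - 16\right) = -9 + \left(-3 + 16 + 48\right) = -9 + 61 = 52$)
$\frac{1}{O{\left(108 - -96 \right)} - j{\left(186,- \frac{48}{-114} \right)}} = \frac{1}{\left(1140 + \left(108 - -96\right)^{2} + 68 \left(108 - -96\right)\right) - 52} = \frac{1}{\left(1140 + \left(108 + 96\right)^{2} + 68 \left(108 + 96\right)\right) - 52} = \frac{1}{\left(1140 + 204^{2} + 68 \cdot 204\right) - 52} = \frac{1}{\left(1140 + 41616 + 13872\right) - 52} = \frac{1}{56628 - 52} = \frac{1}{56576}$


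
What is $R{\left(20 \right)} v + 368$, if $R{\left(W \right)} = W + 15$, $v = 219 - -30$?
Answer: $9083$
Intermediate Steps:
$v = 249$ ($v = 219 + 30 = 249$)
$R{\left(W \right)} = 15 + W$
$R{\left(20 \right)} v + 368 = \left(15 + 20\right) 249 + 368 = 35 \cdot 249 + 368 = 8715 + 368 = 9083$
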